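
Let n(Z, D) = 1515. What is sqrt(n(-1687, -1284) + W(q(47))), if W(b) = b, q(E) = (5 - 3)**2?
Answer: 7*sqrt(31) ≈ 38.974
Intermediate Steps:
q(E) = 4 (q(E) = 2**2 = 4)
sqrt(n(-1687, -1284) + W(q(47))) = sqrt(1515 + 4) = sqrt(1519) = 7*sqrt(31)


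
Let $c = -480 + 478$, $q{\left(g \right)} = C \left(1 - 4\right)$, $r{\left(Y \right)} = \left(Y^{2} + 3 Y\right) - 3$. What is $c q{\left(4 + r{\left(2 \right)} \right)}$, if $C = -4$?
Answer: $-24$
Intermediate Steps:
$r{\left(Y \right)} = -3 + Y^{2} + 3 Y$
$q{\left(g \right)} = 12$ ($q{\left(g \right)} = - 4 \left(1 - 4\right) = \left(-4\right) \left(-3\right) = 12$)
$c = -2$
$c q{\left(4 + r{\left(2 \right)} \right)} = \left(-2\right) 12 = -24$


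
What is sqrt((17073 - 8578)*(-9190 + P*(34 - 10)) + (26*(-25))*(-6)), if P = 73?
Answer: I*sqrt(63181910) ≈ 7948.7*I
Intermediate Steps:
sqrt((17073 - 8578)*(-9190 + P*(34 - 10)) + (26*(-25))*(-6)) = sqrt((17073 - 8578)*(-9190 + 73*(34 - 10)) + (26*(-25))*(-6)) = sqrt(8495*(-9190 + 73*24) - 650*(-6)) = sqrt(8495*(-9190 + 1752) + 3900) = sqrt(8495*(-7438) + 3900) = sqrt(-63185810 + 3900) = sqrt(-63181910) = I*sqrt(63181910)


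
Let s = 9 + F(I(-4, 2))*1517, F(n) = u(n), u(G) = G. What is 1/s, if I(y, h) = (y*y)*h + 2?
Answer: 1/51587 ≈ 1.9385e-5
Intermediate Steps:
I(y, h) = 2 + h*y**2 (I(y, h) = y**2*h + 2 = h*y**2 + 2 = 2 + h*y**2)
F(n) = n
s = 51587 (s = 9 + (2 + 2*(-4)**2)*1517 = 9 + (2 + 2*16)*1517 = 9 + (2 + 32)*1517 = 9 + 34*1517 = 9 + 51578 = 51587)
1/s = 1/51587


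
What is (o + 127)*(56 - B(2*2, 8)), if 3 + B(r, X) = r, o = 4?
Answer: 7205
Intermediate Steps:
B(r, X) = -3 + r
(o + 127)*(56 - B(2*2, 8)) = (4 + 127)*(56 - (-3 + 2*2)) = 131*(56 - (-3 + 4)) = 131*(56 - 1*1) = 131*(56 - 1) = 131*55 = 7205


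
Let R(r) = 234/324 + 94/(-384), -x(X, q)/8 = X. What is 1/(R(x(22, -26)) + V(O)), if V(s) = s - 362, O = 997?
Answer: 576/366035 ≈ 0.0015736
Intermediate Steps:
x(X, q) = -8*X
R(r) = 275/576 (R(r) = 234*(1/324) + 94*(-1/384) = 13/18 - 47/192 = 275/576)
V(s) = -362 + s
1/(R(x(22, -26)) + V(O)) = 1/(275/576 + (-362 + 997)) = 1/(275/576 + 635) = 1/(366035/576) = 576/366035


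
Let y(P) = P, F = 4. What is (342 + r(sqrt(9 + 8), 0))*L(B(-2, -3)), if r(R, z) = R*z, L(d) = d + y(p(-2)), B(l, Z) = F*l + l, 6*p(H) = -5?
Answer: -3705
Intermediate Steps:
p(H) = -5/6 (p(H) = (1/6)*(-5) = -5/6)
B(l, Z) = 5*l (B(l, Z) = 4*l + l = 5*l)
L(d) = -5/6 + d (L(d) = d - 5/6 = -5/6 + d)
(342 + r(sqrt(9 + 8), 0))*L(B(-2, -3)) = (342 + sqrt(9 + 8)*0)*(-5/6 + 5*(-2)) = (342 + sqrt(17)*0)*(-5/6 - 10) = (342 + 0)*(-65/6) = 342*(-65/6) = -3705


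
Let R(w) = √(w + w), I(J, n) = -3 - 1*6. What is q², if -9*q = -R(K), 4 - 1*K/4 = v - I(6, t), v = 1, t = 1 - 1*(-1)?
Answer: -16/27 ≈ -0.59259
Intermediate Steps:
t = 2 (t = 1 + 1 = 2)
I(J, n) = -9 (I(J, n) = -3 - 6 = -9)
K = -24 (K = 16 - 4*(1 - 1*(-9)) = 16 - 4*(1 + 9) = 16 - 4*10 = 16 - 40 = -24)
R(w) = √2*√w (R(w) = √(2*w) = √2*√w)
q = 4*I*√3/9 (q = -(-1)*√2*√(-24)/9 = -(-1)*√2*(2*I*√6)/9 = -(-1)*4*I*√3/9 = -(-4)*I*√3/9 = 4*I*√3/9 ≈ 0.7698*I)
q² = (4*I*√3/9)² = -16/27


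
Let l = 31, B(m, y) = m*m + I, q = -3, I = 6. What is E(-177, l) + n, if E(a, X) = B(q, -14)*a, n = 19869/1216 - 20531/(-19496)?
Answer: -7816264295/2963392 ≈ -2637.6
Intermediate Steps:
B(m, y) = 6 + m² (B(m, y) = m*m + 6 = m² + 6 = 6 + m²)
n = 51541465/2963392 (n = 19869*(1/1216) - 20531*(-1/19496) = 19869/1216 + 20531/19496 = 51541465/2963392 ≈ 17.393)
E(a, X) = 15*a (E(a, X) = (6 + (-3)²)*a = (6 + 9)*a = 15*a)
E(-177, l) + n = 15*(-177) + 51541465/2963392 = -2655 + 51541465/2963392 = -7816264295/2963392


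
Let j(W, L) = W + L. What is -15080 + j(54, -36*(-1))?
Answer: -14990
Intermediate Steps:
j(W, L) = L + W
-15080 + j(54, -36*(-1)) = -15080 + (-36*(-1) + 54) = -15080 + (36 + 54) = -15080 + 90 = -14990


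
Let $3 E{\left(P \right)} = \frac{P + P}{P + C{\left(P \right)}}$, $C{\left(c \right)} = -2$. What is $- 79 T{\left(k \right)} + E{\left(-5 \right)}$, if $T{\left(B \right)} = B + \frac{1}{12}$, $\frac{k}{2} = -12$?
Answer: $\frac{52917}{28} \approx 1889.9$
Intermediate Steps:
$k = -24$ ($k = 2 \left(-12\right) = -24$)
$E{\left(P \right)} = \frac{2 P}{3 \left(-2 + P\right)}$ ($E{\left(P \right)} = \frac{\left(P + P\right) \frac{1}{P - 2}}{3} = \frac{2 P \frac{1}{-2 + P}}{3} = \frac{2 P}{3 \left(-2 + P\right)}$)
$T{\left(B \right)} = \frac{1}{12} + B$ ($T{\left(B \right)} = B + \frac{1}{12} = \frac{1}{12} + B$)
$- 79 T{\left(k \right)} + E{\left(-5 \right)} = - 79 \left(\frac{1}{12} - 24\right) + \frac{2}{3} \left(-5\right) \frac{1}{-2 - 5} = \left(-79\right) \left(- \frac{287}{12}\right) + \frac{2}{3} \left(-5\right) \frac{1}{-7} = \frac{22673}{12} + \frac{2}{3} \left(-5\right) \left(- \frac{1}{7}\right) = \frac{22673}{12} + \frac{10}{21} = \frac{52917}{28}$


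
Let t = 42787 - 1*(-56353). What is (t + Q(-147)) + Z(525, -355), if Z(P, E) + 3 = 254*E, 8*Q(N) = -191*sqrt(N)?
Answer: 8967 - 1337*I*sqrt(3)/8 ≈ 8967.0 - 289.47*I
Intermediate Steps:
Q(N) = -191*sqrt(N)/8 (Q(N) = (-191*sqrt(N))/8 = -191*sqrt(N)/8)
Z(P, E) = -3 + 254*E
t = 99140 (t = 42787 + 56353 = 99140)
(t + Q(-147)) + Z(525, -355) = (99140 - 1337*I*sqrt(3)/8) + (-3 + 254*(-355)) = (99140 - 1337*I*sqrt(3)/8) + (-3 - 90170) = (99140 - 1337*I*sqrt(3)/8) - 90173 = 8967 - 1337*I*sqrt(3)/8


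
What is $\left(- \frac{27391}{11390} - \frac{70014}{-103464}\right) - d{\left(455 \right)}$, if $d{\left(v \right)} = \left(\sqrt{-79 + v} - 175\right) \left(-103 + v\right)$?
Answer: $\frac{6049232417753}{98204580} - 704 \sqrt{94} \approx 54773.0$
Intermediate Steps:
$d{\left(v \right)} = \left(-175 + \sqrt{-79 + v}\right) \left(-103 + v\right)$
$\left(- \frac{27391}{11390} - \frac{70014}{-103464}\right) - d{\left(455 \right)} = \left(- \frac{27391}{11390} - \frac{70014}{-103464}\right) - \left(18025 - 79625 - 103 \sqrt{-79 + 455} + 455 \sqrt{-79 + 455}\right) = \left(\left(-27391\right) \frac{1}{11390} - - \frac{11669}{17244}\right) - \left(18025 - 79625 - 103 \sqrt{376} + 455 \sqrt{376}\right) = \left(- \frac{27391}{11390} + \frac{11669}{17244}\right) - \left(18025 - 79625 - 103 \cdot 2 \sqrt{94} + 455 \cdot 2 \sqrt{94}\right) = - \frac{169710247}{98204580} - \left(18025 - 79625 - 206 \sqrt{94} + 910 \sqrt{94}\right) = - \frac{169710247}{98204580} - \left(-61600 + 704 \sqrt{94}\right) = - \frac{169710247}{98204580} + \left(61600 - 704 \sqrt{94}\right) = \frac{6049232417753}{98204580} - 704 \sqrt{94}$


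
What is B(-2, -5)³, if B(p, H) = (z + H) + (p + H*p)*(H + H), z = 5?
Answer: -512000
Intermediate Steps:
B(p, H) = 5 + H + 2*H*(p + H*p) (B(p, H) = (5 + H) + (p + H*p)*(H + H) = (5 + H) + (p + H*p)*(2*H) = (5 + H) + 2*H*(p + H*p) = 5 + H + 2*H*(p + H*p))
B(-2, -5)³ = (5 - 5 + 2*(-5)*(-2) + 2*(-2)*(-5)²)³ = (5 - 5 + 20 + 2*(-2)*25)³ = (5 - 5 + 20 - 100)³ = (-80)³ = -512000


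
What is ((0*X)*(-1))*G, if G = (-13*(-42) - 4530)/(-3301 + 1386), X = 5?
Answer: 0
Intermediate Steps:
G = 3984/1915 (G = (546 - 4530)/(-1915) = -3984*(-1/1915) = 3984/1915 ≈ 2.0804)
((0*X)*(-1))*G = ((0*5)*(-1))*(3984/1915) = (0*(-1))*(3984/1915) = 0*(3984/1915) = 0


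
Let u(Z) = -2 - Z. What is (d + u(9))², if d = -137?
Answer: 21904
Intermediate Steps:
(d + u(9))² = (-137 + (-2 - 1*9))² = (-137 + (-2 - 9))² = (-137 - 11)² = (-148)² = 21904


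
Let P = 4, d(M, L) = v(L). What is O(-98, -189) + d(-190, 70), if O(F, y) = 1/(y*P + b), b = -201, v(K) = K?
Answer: 66989/957 ≈ 69.999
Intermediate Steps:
d(M, L) = L
O(F, y) = 1/(-201 + 4*y) (O(F, y) = 1/(y*4 - 201) = 1/(4*y - 201) = 1/(-201 + 4*y))
O(-98, -189) + d(-190, 70) = 1/(-201 + 4*(-189)) + 70 = 1/(-201 - 756) + 70 = 1/(-957) + 70 = -1/957 + 70 = 66989/957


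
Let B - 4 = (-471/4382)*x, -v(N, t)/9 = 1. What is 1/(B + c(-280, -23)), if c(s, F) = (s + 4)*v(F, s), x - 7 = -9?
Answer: 2191/5451679 ≈ 0.00040189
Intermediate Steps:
x = -2 (x = 7 - 9 = -2)
v(N, t) = -9 (v(N, t) = -9*1 = -9)
c(s, F) = -36 - 9*s (c(s, F) = (s + 4)*(-9) = (4 + s)*(-9) = -36 - 9*s)
B = 9235/2191 (B = 4 - 471/4382*(-2) = 4 + 471/2191 = 9235/2191 ≈ 4.2150)
1/(B + c(-280, -23)) = 1/(9235/2191 + (-36 - 9*(-280))) = 1/(9235/2191 + (-36 + 2520)) = 1/(9235/2191 + 2484) = 1/(5451679/2191) = 2191/5451679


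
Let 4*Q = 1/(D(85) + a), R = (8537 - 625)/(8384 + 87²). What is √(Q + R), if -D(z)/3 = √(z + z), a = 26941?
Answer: √(7356539337 - 819168*√170)/(742*√(26941 - 3*√170)) ≈ 0.70425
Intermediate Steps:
D(z) = -3*√2*√z (D(z) = -3*√(z + z) = -3*√2*√z)
R = 184/371 (R = 7912/(8384 + 7569) = 7912/15953 = 7912*(1/15953) = 184/371 ≈ 0.49596)
Q = 1/(4*(26941 - 3*√170)) (Q = 1/(4*(-3*√2*√85 + 26941)) = 1/(4*(-3*√170 + 26941)) = 1/(4*(26941 - 3*√170)) ≈ 9.2930e-6)
√(Q + R) = √((26941/2903263804 + 3*√170/2903263804) + 184/371) = √(76315790721/153872981612 + 3*√170/2903263804)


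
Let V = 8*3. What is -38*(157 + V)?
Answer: -6878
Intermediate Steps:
V = 24
-38*(157 + V) = -38*(157 + 24) = -38*181 = -6878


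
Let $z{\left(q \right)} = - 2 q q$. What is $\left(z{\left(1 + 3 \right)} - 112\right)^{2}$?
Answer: $20736$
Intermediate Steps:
$z{\left(q \right)} = - 2 q^{2}$
$\left(z{\left(1 + 3 \right)} - 112\right)^{2} = \left(- 2 \left(1 + 3\right)^{2} - 112\right)^{2} = \left(- 2 \cdot 4^{2} - 112\right)^{2} = \left(\left(-2\right) 16 - 112\right)^{2} = \left(-32 - 112\right)^{2} = \left(-144\right)^{2} = 20736$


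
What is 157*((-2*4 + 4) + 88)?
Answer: 13188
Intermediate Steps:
157*((-2*4 + 4) + 88) = 157*((-8 + 4) + 88) = 157*(-4 + 88) = 157*84 = 13188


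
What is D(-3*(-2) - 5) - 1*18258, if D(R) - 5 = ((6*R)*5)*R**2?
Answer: -18223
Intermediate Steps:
D(R) = 5 + 30*R**3 (D(R) = 5 + ((6*R)*5)*R**2 = 5 + (30*R)*R**2 = 5 + 30*R**3)
D(-3*(-2) - 5) - 1*18258 = (5 + 30*(-3*(-2) - 5)**3) - 1*18258 = (5 + 30*(6 - 5)**3) - 18258 = (5 + 30*1**3) - 18258 = (5 + 30*1) - 18258 = (5 + 30) - 18258 = 35 - 18258 = -18223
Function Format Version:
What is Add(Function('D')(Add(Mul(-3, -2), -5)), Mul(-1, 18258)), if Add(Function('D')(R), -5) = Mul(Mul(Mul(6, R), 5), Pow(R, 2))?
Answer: -18223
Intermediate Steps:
Function('D')(R) = Add(5, Mul(30, Pow(R, 3))) (Function('D')(R) = Add(5, Mul(Mul(Mul(6, R), 5), Pow(R, 2))) = Add(5, Mul(Mul(30, R), Pow(R, 2))) = Add(5, Mul(30, Pow(R, 3))))
Add(Function('D')(Add(Mul(-3, -2), -5)), Mul(-1, 18258)) = Add(Add(5, Mul(30, Pow(Add(Mul(-3, -2), -5), 3))), Mul(-1, 18258)) = Add(Add(5, Mul(30, Pow(Add(6, -5), 3))), -18258) = Add(Add(5, Mul(30, Pow(1, 3))), -18258) = Add(Add(5, Mul(30, 1)), -18258) = Add(Add(5, 30), -18258) = Add(35, -18258) = -18223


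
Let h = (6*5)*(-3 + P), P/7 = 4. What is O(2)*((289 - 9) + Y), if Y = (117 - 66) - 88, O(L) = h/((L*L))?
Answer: 91125/2 ≈ 45563.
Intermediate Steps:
P = 28 (P = 7*4 = 28)
h = 750 (h = (6*5)*(-3 + 28) = 30*25 = 750)
O(L) = 750/L**2 (O(L) = 750/((L*L)) = 750/(L**2) = 750/L**2)
Y = -37 (Y = 51 - 88 = -37)
O(2)*((289 - 9) + Y) = (750/2**2)*((289 - 9) - 37) = (750*(1/4))*(280 - 37) = (375/2)*243 = 91125/2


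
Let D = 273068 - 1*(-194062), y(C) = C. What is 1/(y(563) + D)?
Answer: 1/467693 ≈ 2.1382e-6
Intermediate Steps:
D = 467130 (D = 273068 + 194062 = 467130)
1/(y(563) + D) = 1/(563 + 467130) = 1/467693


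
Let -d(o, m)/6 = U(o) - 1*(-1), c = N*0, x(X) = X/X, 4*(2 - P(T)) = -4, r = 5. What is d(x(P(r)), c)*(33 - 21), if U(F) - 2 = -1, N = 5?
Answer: -144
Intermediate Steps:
U(F) = 1 (U(F) = 2 - 1 = 1)
P(T) = 3 (P(T) = 2 - ¼*(-4) = 2 + 1 = 3)
x(X) = 1
c = 0 (c = 5*0 = 0)
d(o, m) = -12 (d(o, m) = -6*(1 - 1*(-1)) = -6*(1 + 1) = -6*2 = -12)
d(x(P(r)), c)*(33 - 21) = -12*(33 - 21) = -12*12 = -144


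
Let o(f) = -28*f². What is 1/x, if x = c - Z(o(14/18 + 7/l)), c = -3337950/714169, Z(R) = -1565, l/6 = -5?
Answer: 714169/1114336535 ≈ 0.00064089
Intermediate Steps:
l = -30 (l = 6*(-5) = -30)
c = -3337950/714169 (c = -3337950*1/714169 = -3337950/714169 ≈ -4.6739)
x = 1114336535/714169 (x = -3337950/714169 - 1*(-1565) = -3337950/714169 + 1565 = 1114336535/714169 ≈ 1560.3)
1/x = 1/(1114336535/714169) = 714169/1114336535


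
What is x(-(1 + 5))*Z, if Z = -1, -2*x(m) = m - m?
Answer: 0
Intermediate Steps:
x(m) = 0 (x(m) = -(m - m)/2 = -½*0 = 0)
x(-(1 + 5))*Z = 0*(-1) = 0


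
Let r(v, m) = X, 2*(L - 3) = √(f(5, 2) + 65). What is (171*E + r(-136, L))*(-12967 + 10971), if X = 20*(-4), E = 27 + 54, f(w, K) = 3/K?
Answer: -27486916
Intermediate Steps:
E = 81
X = -80
L = 3 + √266/4 (L = 3 + √(3/2 + 65)/2 = 3 + √(133/2)/2 = 3 + (√266/2)/2 = 3 + √266/4 ≈ 7.0774)
r(v, m) = -80
(171*E + r(-136, L))*(-12967 + 10971) = (171*81 - 80)*(-12967 + 10971) = (13851 - 80)*(-1996) = 13771*(-1996) = -27486916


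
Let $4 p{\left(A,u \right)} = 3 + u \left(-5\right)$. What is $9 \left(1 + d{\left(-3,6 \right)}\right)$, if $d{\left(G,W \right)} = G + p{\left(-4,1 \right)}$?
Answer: $- \frac{45}{2} \approx -22.5$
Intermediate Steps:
$p{\left(A,u \right)} = \frac{3}{4} - \frac{5 u}{4}$ ($p{\left(A,u \right)} = \frac{3 + u \left(-5\right)}{4} = \frac{3 - 5 u}{4} = \frac{3}{4} - \frac{5 u}{4}$)
$d{\left(G,W \right)} = - \frac{1}{2} + G$ ($d{\left(G,W \right)} = G + \left(\frac{3}{4} - \frac{5}{4}\right) = G - \frac{1}{2} = - \frac{1}{2} + G$)
$9 \left(1 + d{\left(-3,6 \right)}\right) = 9 \left(1 - \frac{7}{2}\right) = 9 \left(- \frac{5}{2}\right) = - \frac{45}{2}$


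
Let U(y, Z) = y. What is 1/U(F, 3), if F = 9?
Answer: ⅑ ≈ 0.11111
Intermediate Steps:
1/U(F, 3) = 1/9 = ⅑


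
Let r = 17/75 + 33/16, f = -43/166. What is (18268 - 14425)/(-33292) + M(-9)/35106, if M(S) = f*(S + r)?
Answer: -959393335469/8314813972800 ≈ -0.11538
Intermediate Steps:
f = -43/166 (f = -43*1/166 = -43/166 ≈ -0.25904)
r = 2747/1200 (r = 17*(1/75) + 33*(1/16) = 17/75 + 33/16 = 2747/1200 ≈ 2.2892)
M(S) = -118121/199200 - 43*S/166 (M(S) = -43*(S + 2747/1200)/166 = -43*(2747/1200 + S)/166 = -118121/199200 - 43*S/166)
(18268 - 14425)/(-33292) + M(-9)/35106 = (18268 - 14425)/(-33292) + (-118121/199200 - 43/166*(-9))/35106 = 3843*(-1/33292) + (-118121/199200 + 387/166)*(1/35106) = -549/4756 + (346279/199200)*(1/35106) = -549/4756 + 346279/6993115200 = -959393335469/8314813972800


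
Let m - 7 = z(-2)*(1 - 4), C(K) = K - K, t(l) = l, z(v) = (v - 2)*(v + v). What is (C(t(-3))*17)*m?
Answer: 0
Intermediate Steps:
z(v) = 2*v*(-2 + v) (z(v) = (-2 + v)*(2*v) = 2*v*(-2 + v))
C(K) = 0
m = -41 (m = 7 + (2*(-2)*(-2 - 2))*(1 - 4) = 7 + (2*(-2)*(-4))*(-3) = 7 + 16*(-3) = 7 - 48 = -41)
(C(t(-3))*17)*m = (0*17)*(-41) = 0*(-41) = 0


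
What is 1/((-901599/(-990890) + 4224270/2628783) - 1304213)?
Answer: -45698855910/59600926947246649 ≈ -7.6675e-7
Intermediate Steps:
1/((-901599/(-990890) + 4224270/2628783) - 1304213) = 1/((-901599*(-1/990890) + 4224270*(1/2628783)) - 1304213) = 1/((901599/990890 + 74110/46119) - 1304213) = 1/(115015702181/45698855910 - 1304213) = 1/(-59600926947246649/45698855910) = -45698855910/59600926947246649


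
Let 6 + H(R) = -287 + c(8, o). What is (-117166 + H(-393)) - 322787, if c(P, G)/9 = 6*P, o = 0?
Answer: -439814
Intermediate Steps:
c(P, G) = 54*P (c(P, G) = 9*(6*P) = 54*P)
H(R) = 139 (H(R) = -6 + (-287 + 54*8) = -6 + (-287 + 432) = -6 + 145 = 139)
(-117166 + H(-393)) - 322787 = (-117166 + 139) - 322787 = -117027 - 322787 = -439814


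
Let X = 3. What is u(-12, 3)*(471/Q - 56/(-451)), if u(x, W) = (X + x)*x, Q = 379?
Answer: 25233660/170929 ≈ 147.63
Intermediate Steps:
u(x, W) = x*(3 + x) (u(x, W) = (3 + x)*x = x*(3 + x))
u(-12, 3)*(471/Q - 56/(-451)) = (-12*(3 - 12))*(471/379 - 56/(-451)) = (-12*(-9))*(471*(1/379) - 56*(-1/451)) = 108*(471/379 + 56/451) = 108*(233645/170929) = 25233660/170929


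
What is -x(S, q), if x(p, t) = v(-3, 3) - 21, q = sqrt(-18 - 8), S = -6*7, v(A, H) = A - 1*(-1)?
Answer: 23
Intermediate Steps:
v(A, H) = 1 + A (v(A, H) = A + 1 = 1 + A)
S = -42
q = I*sqrt(26) (q = sqrt(-26) = I*sqrt(26) ≈ 5.099*I)
x(p, t) = -23 (x(p, t) = (1 - 3) - 21 = -2 - 21 = -23)
-x(S, q) = -1*(-23) = 23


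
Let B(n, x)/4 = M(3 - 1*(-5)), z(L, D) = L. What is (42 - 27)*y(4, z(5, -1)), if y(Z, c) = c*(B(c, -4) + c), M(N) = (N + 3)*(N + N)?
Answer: 53175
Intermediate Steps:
M(N) = 2*N*(3 + N) (M(N) = (3 + N)*(2*N) = 2*N*(3 + N))
B(n, x) = 704 (B(n, x) = 4*(2*(3 - 1*(-5))*(3 + (3 - 1*(-5)))) = 4*(2*(3 + 5)*(3 + (3 + 5))) = 4*(2*8*(3 + 8)) = 4*(2*8*11) = 4*176 = 704)
y(Z, c) = c*(704 + c)
(42 - 27)*y(4, z(5, -1)) = (42 - 27)*(5*(704 + 5)) = 15*(5*709) = 15*3545 = 53175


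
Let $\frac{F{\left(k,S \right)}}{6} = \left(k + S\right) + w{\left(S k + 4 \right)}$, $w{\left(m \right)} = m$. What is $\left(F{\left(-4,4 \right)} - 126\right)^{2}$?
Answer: $39204$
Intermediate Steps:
$F{\left(k,S \right)} = 24 + 6 S + 6 k + 6 S k$ ($F{\left(k,S \right)} = 6 \left(\left(k + S\right) + \left(S k + 4\right)\right) = 6 \left(\left(S + k\right) + \left(4 + S k\right)\right) = 6 \left(4 + S + k + S k\right) = 24 + 6 S + 6 k + 6 S k$)
$\left(F{\left(-4,4 \right)} - 126\right)^{2} = \left(\left(24 + 6 \cdot 4 + 6 \left(-4\right) + 6 \cdot 4 \left(-4\right)\right) - 126\right)^{2} = \left(\left(24 + 24 - 24 - 96\right) - 126\right)^{2} = \left(-72 - 126\right)^{2} = \left(-198\right)^{2} = 39204$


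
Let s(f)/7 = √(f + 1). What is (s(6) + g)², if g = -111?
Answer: 12664 - 1554*√7 ≈ 8552.5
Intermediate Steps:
s(f) = 7*√(1 + f) (s(f) = 7*√(f + 1) = 7*√(1 + f))
(s(6) + g)² = (7*√(1 + 6) - 111)² = (7*√7 - 111)² = (-111 + 7*√7)²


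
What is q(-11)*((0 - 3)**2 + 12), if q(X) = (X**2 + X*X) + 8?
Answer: 5250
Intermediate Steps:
q(X) = 8 + 2*X**2 (q(X) = (X**2 + X**2) + 8 = 2*X**2 + 8 = 8 + 2*X**2)
q(-11)*((0 - 3)**2 + 12) = (8 + 2*(-11)**2)*((0 - 3)**2 + 12) = (8 + 2*121)*((-3)**2 + 12) = (8 + 242)*(9 + 12) = 250*21 = 5250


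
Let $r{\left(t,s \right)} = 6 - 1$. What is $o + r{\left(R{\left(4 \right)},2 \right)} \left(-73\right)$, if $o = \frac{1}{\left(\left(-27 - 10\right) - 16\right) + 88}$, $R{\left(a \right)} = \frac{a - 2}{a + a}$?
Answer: $- \frac{12774}{35} \approx -364.97$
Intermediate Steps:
$R{\left(a \right)} = \frac{-2 + a}{2 a}$
$r{\left(t,s \right)} = 5$
$o = \frac{1}{35}$ ($o = \frac{1}{\left(-37 - 16\right) + 88} = \frac{1}{-53 + 88} = \frac{1}{35} \approx 0.028571$)
$o + r{\left(R{\left(4 \right)},2 \right)} \left(-73\right) = \frac{1}{35} + 5 \left(-73\right) = \frac{1}{35} - 365 = - \frac{12774}{35}$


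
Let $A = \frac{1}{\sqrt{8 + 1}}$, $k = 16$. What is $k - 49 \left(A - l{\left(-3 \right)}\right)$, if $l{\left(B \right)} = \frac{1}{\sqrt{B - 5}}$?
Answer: $- \frac{1}{3} - \frac{49 i \sqrt{2}}{4} \approx -0.33333 - 17.324 i$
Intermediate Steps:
$l{\left(B \right)} = \frac{1}{\sqrt{-5 + B}}$
$A = \frac{1}{3}$ ($A = \frac{1}{\sqrt{9}} = \frac{1}{3} \approx 0.33333$)
$k - 49 \left(A - l{\left(-3 \right)}\right) = 16 - 49 \left(\frac{1}{3} - \frac{1}{\sqrt{-5 - 3}}\right) = 16 - 49 \left(\frac{1}{3} - \frac{1}{\sqrt{-8}}\right) = 16 - 49 \left(\frac{1}{3} - - \frac{i \sqrt{2}}{4}\right) = 16 - 49 \left(\frac{1}{3} + \frac{i \sqrt{2}}{4}\right) = 16 - \left(\frac{49}{3} + \frac{49 i \sqrt{2}}{4}\right) = - \frac{1}{3} - \frac{49 i \sqrt{2}}{4}$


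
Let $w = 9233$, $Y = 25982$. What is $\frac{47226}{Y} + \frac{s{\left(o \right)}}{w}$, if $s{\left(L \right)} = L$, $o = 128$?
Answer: $\frac{219681677}{119945903} \approx 1.8315$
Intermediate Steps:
$\frac{47226}{Y} + \frac{s{\left(o \right)}}{w} = \frac{47226}{25982} + \frac{128}{9233} = 47226 \cdot \frac{1}{25982} + 128 \cdot \frac{1}{9233} = \frac{23613}{12991} + \frac{128}{9233} = \frac{219681677}{119945903}$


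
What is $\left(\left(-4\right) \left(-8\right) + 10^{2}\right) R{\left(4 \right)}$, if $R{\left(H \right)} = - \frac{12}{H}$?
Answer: $-396$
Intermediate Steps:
$\left(\left(-4\right) \left(-8\right) + 10^{2}\right) R{\left(4 \right)} = \left(\left(-4\right) \left(-8\right) + 10^{2}\right) \left(- \frac{12}{4}\right) = \left(32 + 100\right) \left(\left(-12\right) \frac{1}{4}\right) = 132 \left(-3\right) = -396$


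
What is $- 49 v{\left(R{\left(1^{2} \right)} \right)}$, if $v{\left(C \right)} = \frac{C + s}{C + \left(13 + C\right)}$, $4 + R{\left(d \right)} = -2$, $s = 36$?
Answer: $-1470$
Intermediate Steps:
$R{\left(d \right)} = -6$ ($R{\left(d \right)} = -4 - 2 = -6$)
$v{\left(C \right)} = \frac{36 + C}{13 + 2 C}$ ($v{\left(C \right)} = \frac{C + 36}{C + \left(13 + C\right)} = \frac{36 + C}{13 + 2 C}$)
$- 49 v{\left(R{\left(1^{2} \right)} \right)} = - 49 \frac{36 - 6}{13 + 2 \left(-6\right)} = - 49 \frac{1}{13 - 12} \cdot 30 = - 49 \cdot 1^{-1} \cdot 30 = - 49 \cdot 1 \cdot 30 = \left(-49\right) 30 = -1470$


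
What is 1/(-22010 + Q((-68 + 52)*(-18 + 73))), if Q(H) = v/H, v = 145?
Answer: -176/3873789 ≈ -4.5434e-5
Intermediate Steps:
Q(H) = 145/H
1/(-22010 + Q((-68 + 52)*(-18 + 73))) = 1/(-22010 + 145/(((-68 + 52)*(-18 + 73)))) = 1/(-22010 + 145/((-16*55))) = 1/(-22010 + 145/(-880)) = 1/(-22010 + 145*(-1/880)) = 1/(-22010 - 29/176) = 1/(-3873789/176) = -176/3873789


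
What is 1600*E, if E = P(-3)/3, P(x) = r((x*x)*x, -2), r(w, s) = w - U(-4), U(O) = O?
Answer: -36800/3 ≈ -12267.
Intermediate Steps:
r(w, s) = 4 + w (r(w, s) = w - 1*(-4) = w + 4 = 4 + w)
P(x) = 4 + x**3 (P(x) = 4 + (x*x)*x = 4 + x**2*x = 4 + x**3)
E = -23/3 (E = (4 + (-3)**3)/3 = (4 - 27)*(1/3) = -23*1/3 = -23/3 ≈ -7.6667)
1600*E = 1600*(-23/3) = -36800/3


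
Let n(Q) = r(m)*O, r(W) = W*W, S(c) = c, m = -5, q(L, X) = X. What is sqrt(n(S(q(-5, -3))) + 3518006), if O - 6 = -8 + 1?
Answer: sqrt(3517981) ≈ 1875.6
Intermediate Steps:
O = -1 (O = 6 + (-8 + 1) = 6 - 7 = -1)
r(W) = W**2
n(Q) = -25 (n(Q) = (-5)**2*(-1) = 25*(-1) = -25)
sqrt(n(S(q(-5, -3))) + 3518006) = sqrt(-25 + 3518006) = sqrt(3517981)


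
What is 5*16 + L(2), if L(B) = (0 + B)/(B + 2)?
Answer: 161/2 ≈ 80.500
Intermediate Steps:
L(B) = B/(2 + B)
5*16 + L(2) = 5*16 + 2/(2 + 2) = 80 + 2/4 = 80 + 2*(¼) = 80 + ½ = 161/2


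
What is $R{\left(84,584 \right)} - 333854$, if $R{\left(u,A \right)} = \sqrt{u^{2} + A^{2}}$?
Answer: $-333854 + 4 \sqrt{21757} \approx -3.3326 \cdot 10^{5}$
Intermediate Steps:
$R{\left(u,A \right)} = \sqrt{A^{2} + u^{2}}$
$R{\left(84,584 \right)} - 333854 = \sqrt{584^{2} + 84^{2}} - 333854 = \sqrt{341056 + 7056} - 333854 = \sqrt{348112} - 333854 = 4 \sqrt{21757} - 333854 = -333854 + 4 \sqrt{21757}$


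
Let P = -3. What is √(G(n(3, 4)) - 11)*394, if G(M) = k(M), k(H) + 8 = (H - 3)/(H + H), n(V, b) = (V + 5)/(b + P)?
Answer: 197*I*√299/2 ≈ 1703.2*I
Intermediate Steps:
n(V, b) = (5 + V)/(-3 + b) (n(V, b) = (V + 5)/(b - 3) = (5 + V)/(-3 + b))
k(H) = -8 + (-3 + H)/(2*H) (k(H) = -8 + (H - 3)/(H + H) = -8 + (-3 + H)/((2*H)) = -8 + (-3 + H)*(1/(2*H)) = -8 + (-3 + H)/(2*H))
G(M) = 3*(-1 - 5*M)/(2*M)
√(G(n(3, 4)) - 11)*394 = √(3*(-1 - 5*(5 + 3)/(-3 + 4))/(2*(((5 + 3)/(-3 + 4)))) - 11)*394 = √(3*(-1 - 5*8/1)/(2*((8/1))) - 11)*394 = √(3*(-1 - 5*8)/(2*((1*8))) - 11)*394 = √((3/2)*(-1 - 5*8)/8 - 11)*394 = √((3/2)*(⅛)*(-1 - 40) - 11)*394 = √((3/2)*(⅛)*(-41) - 11)*394 = √(-123/16 - 11)*394 = √(-299/16)*394 = (I*√299/4)*394 = 197*I*√299/2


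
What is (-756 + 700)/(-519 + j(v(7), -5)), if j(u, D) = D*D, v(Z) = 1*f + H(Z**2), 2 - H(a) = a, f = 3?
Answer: 28/247 ≈ 0.11336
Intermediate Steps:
H(a) = 2 - a
v(Z) = 5 - Z**2 (v(Z) = 1*3 + (2 - Z**2) = 3 + (2 - Z**2) = 5 - Z**2)
j(u, D) = D**2
(-756 + 700)/(-519 + j(v(7), -5)) = (-756 + 700)/(-519 + (-5)**2) = -56/(-519 + 25) = -56/(-494) = -56*(-1/494) = 28/247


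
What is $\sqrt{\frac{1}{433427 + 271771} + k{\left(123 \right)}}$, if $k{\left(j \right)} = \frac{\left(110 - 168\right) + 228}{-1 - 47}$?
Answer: $\frac{i \sqrt{7045140284598}}{1410396} \approx 1.8819 i$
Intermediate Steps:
$k{\left(j \right)} = - \frac{85}{24}$ ($k{\left(j \right)} = \frac{\left(110 - 168\right) + 228}{-48} = \left(-58 + 228\right) \left(- \frac{1}{48}\right) = 170 \left(- \frac{1}{48}\right) = - \frac{85}{24}$)
$\sqrt{\frac{1}{433427 + 271771} + k{\left(123 \right)}} = \sqrt{\frac{1}{433427 + 271771} - \frac{85}{24}} = \sqrt{\frac{1}{705198} - \frac{85}{24}} = \sqrt{- \frac{9990301}{2820792}} = \frac{i \sqrt{7045140284598}}{1410396}$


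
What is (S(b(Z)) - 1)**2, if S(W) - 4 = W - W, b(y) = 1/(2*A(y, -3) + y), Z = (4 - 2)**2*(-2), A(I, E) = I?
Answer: 9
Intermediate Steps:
Z = -8 (Z = 2**2*(-2) = 4*(-2) = -8)
b(y) = 1/(3*y) (b(y) = 1/(2*y + y) = 1/(3*y))
S(W) = 4 (S(W) = 4 + (W - W) = 4 + 0 = 4)
(S(b(Z)) - 1)**2 = (4 - 1)**2 = 3**2 = 9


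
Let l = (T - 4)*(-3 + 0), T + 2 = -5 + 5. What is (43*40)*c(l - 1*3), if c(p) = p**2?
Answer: 387000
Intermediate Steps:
T = -2 (T = -2 + (-5 + 5) = -2 + 0 = -2)
l = 18 (l = (-2 - 4)*(-3 + 0) = -6*(-3) = 18)
(43*40)*c(l - 1*3) = (43*40)*(18 - 1*3)**2 = 1720*(18 - 3)**2 = 1720*15**2 = 1720*225 = 387000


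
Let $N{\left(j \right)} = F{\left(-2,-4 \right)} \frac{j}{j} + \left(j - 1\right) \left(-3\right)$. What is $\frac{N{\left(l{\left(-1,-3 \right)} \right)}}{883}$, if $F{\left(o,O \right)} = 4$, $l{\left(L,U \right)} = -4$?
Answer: $\frac{19}{883} \approx 0.021518$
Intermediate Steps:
$N{\left(j \right)} = 7 - 3 j$ ($N{\left(j \right)} = 4 \frac{j}{j} + \left(j - 1\right) \left(-3\right) = 4 \cdot 1 + \left(-1 + j\right) \left(-3\right) = 4 - \left(-3 + 3 j\right) = 7 - 3 j$)
$\frac{N{\left(l{\left(-1,-3 \right)} \right)}}{883} = \frac{7 - -12}{883} = \left(7 + 12\right) \frac{1}{883} = 19 \cdot \frac{1}{883} = \frac{19}{883}$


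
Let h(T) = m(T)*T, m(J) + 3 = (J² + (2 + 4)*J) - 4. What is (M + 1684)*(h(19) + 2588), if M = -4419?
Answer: -31397800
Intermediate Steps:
m(J) = -7 + J² + 6*J (m(J) = -3 + ((J² + (2 + 4)*J) - 4) = -3 + ((J² + 6*J) - 4) = -3 + (-4 + J² + 6*J) = -7 + J² + 6*J)
h(T) = T*(-7 + T² + 6*T) (h(T) = (-7 + T² + 6*T)*T = T*(-7 + T² + 6*T))
(M + 1684)*(h(19) + 2588) = (-4419 + 1684)*(19*(-7 + 19² + 6*19) + 2588) = -2735*(19*(-7 + 361 + 114) + 2588) = -2735*(19*468 + 2588) = -2735*(8892 + 2588) = -2735*11480 = -31397800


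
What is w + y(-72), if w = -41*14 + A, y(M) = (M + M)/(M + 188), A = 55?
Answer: -15087/29 ≈ -520.24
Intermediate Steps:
y(M) = 2*M/(188 + M) (y(M) = (2*M)/(188 + M) = 2*M/(188 + M))
w = -519 (w = -41*14 + 55 = -574 + 55 = -519)
w + y(-72) = -519 + 2*(-72)/(188 - 72) = -519 + 2*(-72)/116 = -519 + 2*(-72)*(1/116) = -519 - 36/29 = -15087/29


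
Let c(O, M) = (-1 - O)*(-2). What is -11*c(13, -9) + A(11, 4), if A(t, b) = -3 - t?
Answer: -322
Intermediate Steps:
c(O, M) = 2 + 2*O
-11*c(13, -9) + A(11, 4) = -11*(2 + 2*13) + (-3 - 1*11) = -11*(2 + 26) + (-3 - 11) = -11*28 - 14 = -308 - 14 = -322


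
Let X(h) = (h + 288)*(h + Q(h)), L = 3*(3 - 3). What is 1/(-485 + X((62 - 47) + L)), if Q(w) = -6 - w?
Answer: -1/2303 ≈ -0.00043422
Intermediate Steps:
L = 0 (L = 3*0 = 0)
X(h) = -1728 - 6*h (X(h) = (h + 288)*(h + (-6 - h)) = (288 + h)*(-6) = -1728 - 6*h)
1/(-485 + X((62 - 47) + L)) = 1/(-485 + (-1728 - 6*((62 - 47) + 0))) = 1/(-485 + (-1728 - 6*(15 + 0))) = 1/(-485 + (-1728 - 6*15)) = 1/(-485 + (-1728 - 90)) = 1/(-485 - 1818) = 1/(-2303) = -1/2303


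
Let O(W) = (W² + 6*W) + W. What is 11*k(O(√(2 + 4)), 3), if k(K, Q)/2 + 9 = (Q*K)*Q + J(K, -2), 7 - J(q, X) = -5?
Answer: 1254 + 1386*√6 ≈ 4649.0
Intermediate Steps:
J(q, X) = 12 (J(q, X) = 7 - 1*(-5) = 7 + 5 = 12)
O(W) = W² + 7*W
k(K, Q) = 6 + 2*K*Q² (k(K, Q) = -18 + 2*((Q*K)*Q + 12) = -18 + 2*((K*Q)*Q + 12) = -18 + 2*(K*Q² + 12) = -18 + 2*(12 + K*Q²) = -18 + (24 + 2*K*Q²) = 6 + 2*K*Q²)
11*k(O(√(2 + 4)), 3) = 11*(6 + 2*(√(2 + 4)*(7 + √(2 + 4)))*3²) = 11*(6 + 2*(√6*(7 + √6))*9) = 11*(6 + 18*√6*(7 + √6)) = 66 + 198*√6*(7 + √6)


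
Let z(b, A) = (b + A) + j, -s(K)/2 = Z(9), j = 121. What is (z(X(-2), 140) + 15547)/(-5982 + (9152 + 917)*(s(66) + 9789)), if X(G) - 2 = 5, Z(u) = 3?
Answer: 3163/19699809 ≈ 0.00016056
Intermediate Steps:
X(G) = 7 (X(G) = 2 + 5 = 7)
s(K) = -6 (s(K) = -2*3 = -6)
z(b, A) = 121 + A + b (z(b, A) = (b + A) + 121 = (A + b) + 121 = 121 + A + b)
(z(X(-2), 140) + 15547)/(-5982 + (9152 + 917)*(s(66) + 9789)) = ((121 + 140 + 7) + 15547)/(-5982 + (9152 + 917)*(-6 + 9789)) = (268 + 15547)/(-5982 + 10069*9783) = 15815/(-5982 + 98505027) = 15815/98499045 = 15815*(1/98499045) = 3163/19699809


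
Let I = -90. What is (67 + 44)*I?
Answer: -9990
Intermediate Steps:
(67 + 44)*I = (67 + 44)*(-90) = 111*(-90) = -9990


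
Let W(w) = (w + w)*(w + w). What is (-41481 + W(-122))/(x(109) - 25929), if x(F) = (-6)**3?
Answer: -3611/5229 ≈ -0.69057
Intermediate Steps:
x(F) = -216
W(w) = 4*w**2 (W(w) = (2*w)*(2*w) = 4*w**2)
(-41481 + W(-122))/(x(109) - 25929) = (-41481 + 4*(-122)**2)/(-216 - 25929) = (-41481 + 4*14884)/(-26145) = (-41481 + 59536)*(-1/26145) = 18055*(-1/26145) = -3611/5229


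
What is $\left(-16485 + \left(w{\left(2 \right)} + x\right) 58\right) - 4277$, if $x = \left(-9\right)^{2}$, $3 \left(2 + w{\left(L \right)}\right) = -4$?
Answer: $- \frac{48772}{3} \approx -16257.0$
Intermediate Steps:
$w{\left(L \right)} = - \frac{10}{3}$ ($w{\left(L \right)} = -2 + \frac{1}{3} \left(-4\right) = -2 - \frac{4}{3} = - \frac{10}{3}$)
$x = 81$
$\left(-16485 + \left(w{\left(2 \right)} + x\right) 58\right) - 4277 = \left(-16485 + \left(- \frac{10}{3} + 81\right) 58\right) - 4277 = \left(-16485 + \frac{233}{3} \cdot 58\right) - 4277 = \left(-16485 + \frac{13514}{3}\right) - 4277 = - \frac{35941}{3} - 4277 = - \frac{48772}{3}$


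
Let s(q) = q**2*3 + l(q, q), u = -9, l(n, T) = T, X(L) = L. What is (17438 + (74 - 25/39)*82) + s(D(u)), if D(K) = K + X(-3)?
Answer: 931064/39 ≈ 23873.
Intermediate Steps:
D(K) = -3 + K (D(K) = K - 3 = -3 + K)
s(q) = q + 3*q**2 (s(q) = q**2*3 + q = 3*q**2 + q = q + 3*q**2)
(17438 + (74 - 25/39)*82) + s(D(u)) = (17438 + (74 - 25/39)*82) + (-3 - 9)*(1 + 3*(-3 - 9)) = (17438 + (74 - 25*1/39)*82) - 12*(1 + 3*(-12)) = (17438 + (74 - 25/39)*82) - 12*(1 - 36) = (17438 + (2861/39)*82) - 12*(-35) = (17438 + 234602/39) + 420 = 914684/39 + 420 = 931064/39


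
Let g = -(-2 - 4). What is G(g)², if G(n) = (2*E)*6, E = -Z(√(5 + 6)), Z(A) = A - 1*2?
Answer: 2160 - 576*√11 ≈ 249.62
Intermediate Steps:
Z(A) = -2 + A (Z(A) = A - 2 = -2 + A)
E = 2 - √11 (E = -(-2 + √(5 + 6)) = -(-2 + √11) = 2 - √11 ≈ -1.3166)
g = 6 (g = -1*(-6) = 6)
G(n) = 24 - 12*√11 (G(n) = (2*(2 - √11))*6 = (4 - 2*√11)*6 = 24 - 12*√11)
G(g)² = (24 - 12*√11)²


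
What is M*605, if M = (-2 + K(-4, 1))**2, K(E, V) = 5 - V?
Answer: 2420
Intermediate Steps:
M = 4 (M = (-2 + (5 - 1*1))**2 = (-2 + (5 - 1))**2 = (-2 + 4)**2 = 2**2 = 4)
M*605 = 4*605 = 2420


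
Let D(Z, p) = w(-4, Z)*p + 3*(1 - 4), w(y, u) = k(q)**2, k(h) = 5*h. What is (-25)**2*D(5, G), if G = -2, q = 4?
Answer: -505625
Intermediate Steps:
w(y, u) = 400 (w(y, u) = (5*4)**2 = 20**2 = 400)
D(Z, p) = -9 + 400*p (D(Z, p) = 400*p + 3*(1 - 4) = 400*p + 3*(-3) = 400*p - 9 = -9 + 400*p)
(-25)**2*D(5, G) = (-25)**2*(-9 + 400*(-2)) = 625*(-9 - 800) = 625*(-809) = -505625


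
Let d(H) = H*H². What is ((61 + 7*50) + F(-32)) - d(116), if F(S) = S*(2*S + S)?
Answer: -1557413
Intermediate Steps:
F(S) = 3*S² (F(S) = S*(3*S) = 3*S²)
d(H) = H³
((61 + 7*50) + F(-32)) - d(116) = ((61 + 7*50) + 3*(-32)²) - 1*116³ = ((61 + 350) + 3*1024) - 1*1560896 = (411 + 3072) - 1560896 = 3483 - 1560896 = -1557413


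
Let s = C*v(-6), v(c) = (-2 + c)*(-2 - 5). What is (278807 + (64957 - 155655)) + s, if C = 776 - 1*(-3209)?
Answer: 411269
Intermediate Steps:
C = 3985 (C = 776 + 3209 = 3985)
v(c) = 14 - 7*c (v(c) = (-2 + c)*(-7) = 14 - 7*c)
s = 223160 (s = 3985*(14 - 7*(-6)) = 3985*(14 + 42) = 3985*56 = 223160)
(278807 + (64957 - 155655)) + s = (278807 + (64957 - 155655)) + 223160 = (278807 - 90698) + 223160 = 188109 + 223160 = 411269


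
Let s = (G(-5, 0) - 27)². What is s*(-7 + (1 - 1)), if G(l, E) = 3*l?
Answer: -12348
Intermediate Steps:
s = 1764 (s = (3*(-5) - 27)² = (-15 - 27)² = (-42)² = 1764)
s*(-7 + (1 - 1)) = 1764*(-7 + (1 - 1)) = 1764*(-7 + 0) = 1764*(-7) = -12348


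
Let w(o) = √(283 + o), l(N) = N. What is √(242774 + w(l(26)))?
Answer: √(242774 + √309) ≈ 492.74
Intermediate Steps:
√(242774 + w(l(26))) = √(242774 + √(283 + 26)) = √(242774 + √309)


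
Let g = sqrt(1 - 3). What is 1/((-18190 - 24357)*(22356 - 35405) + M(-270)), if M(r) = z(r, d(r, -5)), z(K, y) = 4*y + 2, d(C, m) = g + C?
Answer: 555194725/308241182667825657 - 4*I*sqrt(2)/308241182667825657 ≈ 1.8012e-9 - 1.8352e-17*I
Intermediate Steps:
g = I*sqrt(2) (g = sqrt(-2) = I*sqrt(2) ≈ 1.4142*I)
d(C, m) = C + I*sqrt(2) (d(C, m) = I*sqrt(2) + C = C + I*sqrt(2))
z(K, y) = 2 + 4*y
M(r) = 2 + 4*r + 4*I*sqrt(2) (M(r) = 2 + 4*(r + I*sqrt(2)) = 2 + (4*r + 4*I*sqrt(2)) = 2 + 4*r + 4*I*sqrt(2))
1/((-18190 - 24357)*(22356 - 35405) + M(-270)) = 1/((-18190 - 24357)*(22356 - 35405) + (2 + 4*(-270) + 4*I*sqrt(2))) = 1/(-42547*(-13049) + (2 - 1080 + 4*I*sqrt(2))) = 1/(555195803 + (-1078 + 4*I*sqrt(2))) = 1/(555194725 + 4*I*sqrt(2))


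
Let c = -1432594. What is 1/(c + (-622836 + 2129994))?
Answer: 1/74564 ≈ 1.3411e-5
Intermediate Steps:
1/(c + (-622836 + 2129994)) = 1/(-1432594 + (-622836 + 2129994)) = 1/(-1432594 + 1507158) = 1/74564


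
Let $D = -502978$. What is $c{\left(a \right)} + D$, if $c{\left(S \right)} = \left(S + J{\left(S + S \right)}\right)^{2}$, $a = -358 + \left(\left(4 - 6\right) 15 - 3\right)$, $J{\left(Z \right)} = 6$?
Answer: $-354753$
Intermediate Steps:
$a = -391$ ($a = -358 - 33 = -391$)
$c{\left(S \right)} = \left(6 + S\right)^{2}$ ($c{\left(S \right)} = \left(S + 6\right)^{2} = \left(6 + S\right)^{2}$)
$c{\left(a \right)} + D = \left(6 - 391\right)^{2} - 502978 = \left(-385\right)^{2} - 502978 = 148225 - 502978 = -354753$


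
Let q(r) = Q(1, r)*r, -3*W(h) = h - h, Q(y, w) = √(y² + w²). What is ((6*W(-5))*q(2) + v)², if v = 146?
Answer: 21316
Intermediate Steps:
Q(y, w) = √(w² + y²)
W(h) = 0 (W(h) = -(h - h)/3 = -⅓*0 = 0)
q(r) = r*√(1 + r²) (q(r) = √(r² + 1²)*r = √(r² + 1)*r = √(1 + r²)*r = r*√(1 + r²))
((6*W(-5))*q(2) + v)² = ((6*0)*(2*√(1 + 2²)) + 146)² = (0*(2*√(1 + 4)) + 146)² = (0*(2*√5) + 146)² = (0 + 146)² = 146² = 21316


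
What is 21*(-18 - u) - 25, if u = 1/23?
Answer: -9290/23 ≈ -403.91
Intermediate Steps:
u = 1/23 ≈ 0.043478
21*(-18 - u) - 25 = 21*(-18 - 1*1/23) - 25 = 21*(-18 - 1/23) - 25 = 21*(-415/23) - 25 = -8715/23 - 25 = -9290/23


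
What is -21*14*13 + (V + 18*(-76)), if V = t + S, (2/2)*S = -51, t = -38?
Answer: -5279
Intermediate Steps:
S = -51
V = -89 (V = -38 - 51 = -89)
-21*14*13 + (V + 18*(-76)) = -21*14*13 + (-89 + 18*(-76)) = -294*13 + (-89 - 1368) = -3822 - 1457 = -5279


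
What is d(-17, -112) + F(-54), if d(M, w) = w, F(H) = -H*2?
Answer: -4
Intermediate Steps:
F(H) = -2*H
d(-17, -112) + F(-54) = -112 - 2*(-54) = -112 + 108 = -4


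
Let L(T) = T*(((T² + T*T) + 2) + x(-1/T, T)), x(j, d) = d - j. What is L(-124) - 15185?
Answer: -3813304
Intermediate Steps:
L(T) = T*(2 + T + 1/T + 2*T²) (L(T) = T*(((T² + T*T) + 2) + (T - (-1)/T)) = T*(((T² + T²) + 2) + (T + 1/T)) = T*((2*T² + 2) + (T + 1/T)) = T*((2 + 2*T²) + (T + 1/T)) = T*(2 + T + 1/T + 2*T²))
L(-124) - 15185 = (1 - 124*(2 - 124 + 2*(-124)²)) - 15185 = (1 - 124*(2 - 124 + 2*15376)) - 15185 = (1 - 124*(2 - 124 + 30752)) - 15185 = (1 - 124*30630) - 15185 = (1 - 3798120) - 15185 = -3798119 - 15185 = -3813304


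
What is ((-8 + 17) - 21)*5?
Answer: -60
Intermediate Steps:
((-8 + 17) - 21)*5 = (9 - 21)*5 = -12*5 = -60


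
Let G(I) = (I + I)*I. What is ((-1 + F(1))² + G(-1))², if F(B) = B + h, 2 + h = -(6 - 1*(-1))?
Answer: 6889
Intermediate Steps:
h = -9 (h = -2 - (6 - 1*(-1)) = -2 - (6 + 1) = -2 - 1*7 = -2 - 7 = -9)
F(B) = -9 + B (F(B) = B - 9 = -9 + B)
G(I) = 2*I² (G(I) = (2*I)*I = 2*I²)
((-1 + F(1))² + G(-1))² = ((-1 + (-9 + 1))² + 2*(-1)²)² = ((-1 - 8)² + 2*1)² = ((-9)² + 2)² = (81 + 2)² = 83² = 6889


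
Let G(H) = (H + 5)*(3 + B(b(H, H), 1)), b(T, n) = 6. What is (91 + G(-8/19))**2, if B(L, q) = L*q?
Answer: 6310144/361 ≈ 17480.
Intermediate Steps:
G(H) = 45 + 9*H (G(H) = (H + 5)*(3 + 6*1) = (5 + H)*(3 + 6) = (5 + H)*9 = 45 + 9*H)
(91 + G(-8/19))**2 = (91 + (45 + 9*(-8/19)))**2 = (91 + (45 - 72/19))**2 = (91 + 783/19)**2 = (2512/19)**2 = 6310144/361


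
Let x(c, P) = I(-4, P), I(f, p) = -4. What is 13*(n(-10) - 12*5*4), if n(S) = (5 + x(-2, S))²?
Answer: -3107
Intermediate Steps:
x(c, P) = -4
n(S) = 1 (n(S) = (5 - 4)² = 1² = 1)
13*(n(-10) - 12*5*4) = 13*(1 - 12*5*4) = 13*(1 - 240) = 13*(-239) = -3107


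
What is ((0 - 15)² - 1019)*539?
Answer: -427966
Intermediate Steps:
((0 - 15)² - 1019)*539 = ((-15)² - 1019)*539 = (225 - 1019)*539 = -794*539 = -427966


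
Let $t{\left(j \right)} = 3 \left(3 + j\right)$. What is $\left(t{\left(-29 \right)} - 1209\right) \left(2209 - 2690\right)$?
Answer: $619047$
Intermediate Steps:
$t{\left(j \right)} = 9 + 3 j$
$\left(t{\left(-29 \right)} - 1209\right) \left(2209 - 2690\right) = \left(\left(9 + 3 \left(-29\right)\right) - 1209\right) \left(2209 - 2690\right) = \left(\left(9 - 87\right) - 1209\right) \left(-481\right) = \left(-78 - 1209\right) \left(-481\right) = \left(-1287\right) \left(-481\right) = 619047$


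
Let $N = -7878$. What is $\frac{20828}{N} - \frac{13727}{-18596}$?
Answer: $- \frac{139588091}{73249644} \approx -1.9056$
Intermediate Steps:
$\frac{20828}{N} - \frac{13727}{-18596} = \frac{20828}{-7878} - \frac{13727}{-18596} = 20828 \left(- \frac{1}{7878}\right) - - \frac{13727}{18596} = - \frac{10414}{3939} + \frac{13727}{18596} = - \frac{139588091}{73249644}$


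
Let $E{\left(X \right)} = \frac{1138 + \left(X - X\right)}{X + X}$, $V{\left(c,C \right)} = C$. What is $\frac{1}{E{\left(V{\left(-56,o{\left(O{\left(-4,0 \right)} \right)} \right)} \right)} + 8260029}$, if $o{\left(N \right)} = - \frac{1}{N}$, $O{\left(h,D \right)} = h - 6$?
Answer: $\frac{1}{8265719} \approx 1.2098 \cdot 10^{-7}$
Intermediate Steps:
$O{\left(h,D \right)} = -6 + h$ ($O{\left(h,D \right)} = h - 6 = -6 + h$)
$E{\left(X \right)} = \frac{569}{X}$ ($E{\left(X \right)} = \frac{1138 + 0}{2 X} = 1138 \frac{1}{2 X} = \frac{569}{X}$)
$\frac{1}{E{\left(V{\left(-56,o{\left(O{\left(-4,0 \right)} \right)} \right)} \right)} + 8260029} = \frac{1}{\frac{569}{\left(-1\right) \frac{1}{-6 - 4}} + 8260029} = \frac{1}{\frac{569}{\left(-1\right) \frac{1}{-10}} + 8260029} = \frac{1}{\frac{569}{\left(-1\right) \left(- \frac{1}{10}\right)} + 8260029} = \frac{1}{569 \frac{1}{\frac{1}{10}} + 8260029} = \frac{1}{569 \cdot 10 + 8260029} = \frac{1}{5690 + 8260029} = \frac{1}{8265719}$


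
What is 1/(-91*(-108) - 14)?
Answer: 1/9814 ≈ 0.00010190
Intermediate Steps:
1/(-91*(-108) - 14) = 1/(9828 - 14) = 1/9814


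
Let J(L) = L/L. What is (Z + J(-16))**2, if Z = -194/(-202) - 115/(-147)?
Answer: 1658199841/220433409 ≈ 7.5225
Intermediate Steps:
J(L) = 1
Z = 25874/14847 (Z = -194*(-1/202) - 115*(-1/147) = 97/101 + 115/147 = 25874/14847 ≈ 1.7427)
(Z + J(-16))**2 = (25874/14847 + 1)**2 = (40721/14847)**2 = 1658199841/220433409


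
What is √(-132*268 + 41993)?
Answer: √6617 ≈ 81.345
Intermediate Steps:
√(-132*268 + 41993) = √(-35376 + 41993) = √6617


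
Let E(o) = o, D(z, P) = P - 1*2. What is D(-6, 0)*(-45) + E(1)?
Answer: 91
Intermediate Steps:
D(z, P) = -2 + P (D(z, P) = P - 2 = -2 + P)
D(-6, 0)*(-45) + E(1) = (-2 + 0)*(-45) + 1 = -2*(-45) + 1 = 90 + 1 = 91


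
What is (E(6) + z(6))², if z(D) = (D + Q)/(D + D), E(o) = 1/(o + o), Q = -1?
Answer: ¼ ≈ 0.25000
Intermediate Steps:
E(o) = 1/(2*o)
z(D) = (-1 + D)/(2*D) (z(D) = (D - 1)/(D + D) = (-1 + D)/((2*D)) = (-1 + D)*(1/(2*D)) = (-1 + D)/(2*D))
(E(6) + z(6))² = ((½)/6 + (½)*(-1 + 6)/6)² = ((½)*(⅙) + (½)*(⅙)*5)² = (1/12 + 5/12)² = (½)² = ¼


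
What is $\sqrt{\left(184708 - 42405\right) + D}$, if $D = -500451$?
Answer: $2 i \sqrt{89537} \approx 598.46 i$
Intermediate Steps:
$\sqrt{\left(184708 - 42405\right) + D} = \sqrt{\left(184708 - 42405\right) - 500451} = \sqrt{142303 - 500451} = \sqrt{-358148} = 2 i \sqrt{89537}$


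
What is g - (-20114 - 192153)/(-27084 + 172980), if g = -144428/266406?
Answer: 1970985273/2159309432 ≈ 0.91278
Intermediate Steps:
g = -72214/133203 (g = -144428*1/266406 = -72214/133203 ≈ -0.54214)
g - (-20114 - 192153)/(-27084 + 172980) = -72214/133203 - (-20114 - 192153)/(-27084 + 172980) = -72214/133203 - (-212267)/145896 = -72214/133203 - 1*(-212267/145896) = -72214/133203 + 212267/145896 = 1970985273/2159309432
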